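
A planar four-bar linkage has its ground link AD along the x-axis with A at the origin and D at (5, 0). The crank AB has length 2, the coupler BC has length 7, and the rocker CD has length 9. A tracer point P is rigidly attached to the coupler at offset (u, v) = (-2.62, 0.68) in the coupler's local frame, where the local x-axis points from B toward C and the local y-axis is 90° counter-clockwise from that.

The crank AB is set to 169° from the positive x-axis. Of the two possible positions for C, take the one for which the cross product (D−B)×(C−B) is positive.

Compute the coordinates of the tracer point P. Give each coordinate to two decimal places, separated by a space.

A=(0,0), D=(5.00,0)
B = A + 2.00·(cos169°, sin169°) = (-1.9633, 0.3816)
|BD| = 6.9737
circle(B,7.00) ∩ circle(D,9.00): a=1.1925, h=6.8977
  candidates: C₊=(-0.3951,7.2037) cross=48.102; C₋=(-1.1500,-6.5710) cross=-48.102
  mode + wants cross > 0 → take C=(-0.3951,7.2037) (cross=48.102)
ex = (C−B)/|BC| = (0.2240,0.9746); ey = (-0.9746,0.2240)
P = B + -2.62·ex + 0.68·ey = (-3.2129,-2.0195)

-3.21 -2.02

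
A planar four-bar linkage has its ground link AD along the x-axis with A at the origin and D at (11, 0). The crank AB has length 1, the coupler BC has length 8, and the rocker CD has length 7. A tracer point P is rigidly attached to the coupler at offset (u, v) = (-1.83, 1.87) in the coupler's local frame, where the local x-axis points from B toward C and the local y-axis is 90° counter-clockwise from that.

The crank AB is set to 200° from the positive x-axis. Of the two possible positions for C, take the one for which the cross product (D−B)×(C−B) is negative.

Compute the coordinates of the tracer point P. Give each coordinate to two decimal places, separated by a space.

A=(0,0), D=(11.00,0)
B = A + 1.00·(cos200°, sin200°) = (-0.9397, -0.3420)
|BD| = 11.9446
circle(B,8.00) ∩ circle(D,7.00): a=6.6002, h=4.5208
  candidates: C₊=(5.5283,4.3659) cross=53.999; C₋=(5.7872,-4.6720) cross=-53.999
  mode - wants cross < 0 → take C=(5.7872,-4.6720) (cross=-53.999)
ex = (C−B)/|BC| = (0.8409,-0.5412); ey = (0.5412,0.8409)
P = B + -1.83·ex + 1.87·ey = (-1.4664,2.2209)

-1.47 2.22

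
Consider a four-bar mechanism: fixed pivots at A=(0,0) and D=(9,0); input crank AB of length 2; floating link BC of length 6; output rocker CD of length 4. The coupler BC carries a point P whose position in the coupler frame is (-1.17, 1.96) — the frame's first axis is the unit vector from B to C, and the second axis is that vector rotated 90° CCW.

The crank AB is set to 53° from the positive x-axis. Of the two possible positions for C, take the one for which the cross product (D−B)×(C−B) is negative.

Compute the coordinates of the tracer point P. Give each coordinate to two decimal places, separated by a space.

1.60 3.85

A=(0,0), D=(9.00,0)
B = A + 2.00·(cos53°, sin53°) = (1.2036, 1.5973)
|BD| = 7.9583
circle(B,6.00) ∩ circle(D,4.00): a=5.2357, h=2.9304
  candidates: C₊=(6.9209,3.4172) cross=23.321; C₋=(5.7446,-2.3244) cross=-23.321
  mode - wants cross < 0 → take C=(5.7446,-2.3244) (cross=-23.321)
ex = (C−B)/|BC| = (0.7568,-0.6536); ey = (0.6536,0.7568)
P = B + -1.17·ex + 1.96·ey = (1.5992,3.8454)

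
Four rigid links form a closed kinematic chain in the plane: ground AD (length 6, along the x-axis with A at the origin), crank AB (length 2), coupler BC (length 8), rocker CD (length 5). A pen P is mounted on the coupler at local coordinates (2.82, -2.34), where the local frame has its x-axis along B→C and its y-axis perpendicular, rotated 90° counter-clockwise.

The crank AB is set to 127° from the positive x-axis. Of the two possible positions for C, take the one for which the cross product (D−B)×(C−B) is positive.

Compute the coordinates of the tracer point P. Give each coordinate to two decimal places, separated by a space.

2.34 0.68

A=(0,0), D=(6.00,0)
B = A + 2.00·(cos127°, sin127°) = (-1.2036, 1.5973)
|BD| = 7.3786
circle(B,8.00) ∩ circle(D,5.00): a=6.3321, h=4.8893
  candidates: C₊=(6.0367,4.9999) cross=36.076; C₋=(3.9199,-4.5468) cross=-36.076
  mode + wants cross > 0 → take C=(6.0367,4.9999) (cross=36.076)
ex = (C−B)/|BC| = (0.9050,0.4253); ey = (-0.4253,0.9050)
P = B + 2.82·ex + -2.34·ey = (2.3438,0.6789)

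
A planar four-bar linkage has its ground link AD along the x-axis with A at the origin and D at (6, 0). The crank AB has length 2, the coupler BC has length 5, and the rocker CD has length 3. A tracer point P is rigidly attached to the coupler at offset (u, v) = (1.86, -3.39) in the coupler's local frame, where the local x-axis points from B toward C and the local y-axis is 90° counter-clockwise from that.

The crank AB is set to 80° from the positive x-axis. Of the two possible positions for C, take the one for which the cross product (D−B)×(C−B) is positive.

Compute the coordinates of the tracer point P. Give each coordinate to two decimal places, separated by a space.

2.81 -1.01

A=(0,0), D=(6.00,0)
B = A + 2.00·(cos80°, sin80°) = (0.3473, 1.9696)
|BD| = 5.9860
circle(B,5.00) ∩ circle(D,3.00): a=4.3295, h=2.5012
  candidates: C₊=(5.2586,2.9070) cross=14.972; C₋=(3.6127,-1.8168) cross=-14.972
  mode + wants cross > 0 → take C=(5.2586,2.9070) (cross=14.972)
ex = (C−B)/|BC| = (0.9823,0.1875); ey = (-0.1875,0.9823)
P = B + 1.86·ex + -3.39·ey = (2.8098,-1.0116)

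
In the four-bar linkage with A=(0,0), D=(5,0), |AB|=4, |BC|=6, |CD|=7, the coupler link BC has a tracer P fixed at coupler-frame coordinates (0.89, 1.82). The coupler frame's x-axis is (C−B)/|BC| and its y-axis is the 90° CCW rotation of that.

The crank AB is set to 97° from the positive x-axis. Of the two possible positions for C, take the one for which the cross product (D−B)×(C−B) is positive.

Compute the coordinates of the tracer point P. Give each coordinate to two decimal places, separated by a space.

-0.64 5.99

A=(0,0), D=(5.00,0)
B = A + 4.00·(cos97°, sin97°) = (-0.4875, 3.9702)
|BD| = 6.7731
circle(B,6.00) ∩ circle(D,7.00): a=2.4269, h=5.4873
  candidates: C₊=(4.6952,6.9934) cross=37.166; C₋=(-1.7377,-1.8981) cross=-37.166
  mode + wants cross > 0 → take C=(4.6952,6.9934) (cross=37.166)
ex = (C−B)/|BC| = (0.8638,0.5039); ey = (-0.5039,0.8638)
P = B + 0.89·ex + 1.82·ey = (-0.6357,5.9907)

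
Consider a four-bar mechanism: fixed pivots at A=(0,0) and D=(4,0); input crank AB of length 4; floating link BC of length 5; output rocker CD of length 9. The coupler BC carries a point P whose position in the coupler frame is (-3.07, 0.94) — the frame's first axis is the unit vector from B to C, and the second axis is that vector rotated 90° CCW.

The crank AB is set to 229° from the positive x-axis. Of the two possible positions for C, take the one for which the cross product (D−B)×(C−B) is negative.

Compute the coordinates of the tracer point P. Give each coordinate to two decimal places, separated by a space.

A=(0,0), D=(4.00,0)
B = A + 4.00·(cos229°, sin229°) = (-2.6242, -3.0188)
|BD| = 7.2797
circle(B,5.00) ∩ circle(D,9.00): a=-0.2065, h=4.9957
  candidates: C₊=(-4.8838,1.4415) cross=36.367; C₋=(-0.7404,-7.6504) cross=-36.367
  mode - wants cross < 0 → take C=(-0.7404,-7.6504) (cross=-36.367)
ex = (C−B)/|BC| = (0.3768,-0.9263); ey = (0.9263,0.3768)
P = B + -3.07·ex + 0.94·ey = (-2.9102,0.1791)

-2.91 0.18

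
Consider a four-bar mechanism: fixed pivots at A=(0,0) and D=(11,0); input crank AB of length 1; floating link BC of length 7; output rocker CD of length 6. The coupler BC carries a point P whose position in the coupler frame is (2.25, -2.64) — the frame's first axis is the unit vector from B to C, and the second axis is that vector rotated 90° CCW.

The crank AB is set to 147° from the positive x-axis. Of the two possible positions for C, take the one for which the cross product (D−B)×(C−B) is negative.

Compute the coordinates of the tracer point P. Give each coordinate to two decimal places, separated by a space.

A=(0,0), D=(11.00,0)
B = A + 1.00·(cos147°, sin147°) = (-0.8387, 0.5446)
|BD| = 11.8512
circle(B,7.00) ∩ circle(D,6.00): a=6.4741, h=2.6620
  candidates: C₊=(5.7509,2.9063) cross=31.548; C₋=(5.5062,-2.4121) cross=-31.548
  mode - wants cross < 0 → take C=(5.5062,-2.4121) (cross=-31.548)
ex = (C−B)/|BC| = (0.9064,-0.4224); ey = (0.4224,0.9064)
P = B + 2.25·ex + -2.64·ey = (0.0856,-2.7987)

0.09 -2.80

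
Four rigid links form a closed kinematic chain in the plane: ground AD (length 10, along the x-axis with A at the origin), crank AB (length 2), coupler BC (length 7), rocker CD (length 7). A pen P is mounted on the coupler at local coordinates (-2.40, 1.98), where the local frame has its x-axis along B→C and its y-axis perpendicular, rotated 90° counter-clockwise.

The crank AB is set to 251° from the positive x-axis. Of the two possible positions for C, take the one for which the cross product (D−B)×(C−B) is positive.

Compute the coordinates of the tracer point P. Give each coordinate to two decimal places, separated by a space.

-3.72 -2.43

A=(0,0), D=(10.00,0)
B = A + 2.00·(cos251°, sin251°) = (-0.6511, -1.8910)
|BD| = 10.8177
circle(B,7.00) ∩ circle(D,7.00): a=5.4089, h=4.4435
  candidates: C₊=(3.8977,3.4295) cross=48.068; C₋=(5.4512,-5.3206) cross=-48.068
  mode + wants cross > 0 → take C=(3.8977,3.4295) (cross=48.068)
ex = (C−B)/|BC| = (0.6498,0.7601); ey = (-0.7601,0.6498)
P = B + -2.40·ex + 1.98·ey = (-3.7157,-2.4286)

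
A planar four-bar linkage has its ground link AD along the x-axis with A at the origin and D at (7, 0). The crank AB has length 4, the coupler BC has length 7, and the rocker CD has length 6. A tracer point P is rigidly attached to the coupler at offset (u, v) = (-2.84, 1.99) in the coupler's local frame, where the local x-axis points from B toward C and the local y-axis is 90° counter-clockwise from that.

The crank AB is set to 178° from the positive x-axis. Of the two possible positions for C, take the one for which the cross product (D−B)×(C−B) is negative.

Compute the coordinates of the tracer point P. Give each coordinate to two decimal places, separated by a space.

A=(0,0), D=(7.00,0)
B = A + 4.00·(cos178°, sin178°) = (-3.9976, 0.1396)
|BD| = 10.9984
circle(B,7.00) ∩ circle(D,6.00): a=6.0902, h=3.4510
  candidates: C₊=(2.1360,3.5130) cross=37.955; C₋=(2.0484,-3.3884) cross=-37.955
  mode - wants cross < 0 → take C=(2.0484,-3.3884) (cross=-37.955)
ex = (C−B)/|BC| = (0.8637,-0.5040); ey = (0.5040,0.8637)
P = B + -2.84·ex + 1.99·ey = (-5.4475,3.2897)

-5.45 3.29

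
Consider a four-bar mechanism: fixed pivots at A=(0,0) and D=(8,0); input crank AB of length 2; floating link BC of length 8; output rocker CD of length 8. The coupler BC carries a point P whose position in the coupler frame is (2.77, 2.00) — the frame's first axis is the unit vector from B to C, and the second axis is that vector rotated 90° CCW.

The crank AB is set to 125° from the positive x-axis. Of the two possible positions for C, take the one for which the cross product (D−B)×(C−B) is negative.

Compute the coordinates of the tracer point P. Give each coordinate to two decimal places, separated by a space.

A=(0,0), D=(8.00,0)
B = A + 2.00·(cos125°, sin125°) = (-1.1472, 1.6383)
|BD| = 9.2927
circle(B,8.00) ∩ circle(D,8.00): a=4.6464, h=6.5124
  candidates: C₊=(4.5746,7.2295) cross=60.518; C₋=(2.2783,-5.5912) cross=-60.518
  mode - wants cross < 0 → take C=(2.2783,-5.5912) (cross=-60.518)
ex = (C−B)/|BC| = (0.4282,-0.9037); ey = (0.9037,0.4282)
P = B + 2.77·ex + 2.00·ey = (1.8463,-0.0086)

1.85 -0.01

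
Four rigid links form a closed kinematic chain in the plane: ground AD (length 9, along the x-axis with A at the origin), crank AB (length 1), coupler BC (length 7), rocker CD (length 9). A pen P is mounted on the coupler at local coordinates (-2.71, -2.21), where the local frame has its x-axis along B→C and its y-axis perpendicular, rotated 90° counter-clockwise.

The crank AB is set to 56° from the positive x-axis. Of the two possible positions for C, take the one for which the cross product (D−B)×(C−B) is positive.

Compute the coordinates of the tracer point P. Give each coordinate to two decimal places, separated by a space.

1.40 -2.56

A=(0,0), D=(9.00,0)
B = A + 1.00·(cos56°, sin56°) = (0.5592, 0.8290)
|BD| = 8.4814
circle(B,7.00) ∩ circle(D,9.00): a=2.3542, h=6.5922
  candidates: C₊=(3.5465,7.1596) cross=55.912; C₋=(2.2578,-5.9618) cross=-55.912
  mode + wants cross > 0 → take C=(3.5465,7.1596) (cross=55.912)
ex = (C−B)/|BC| = (0.4268,0.9044); ey = (-0.9044,0.4268)
P = B + -2.71·ex + -2.21·ey = (1.4013,-2.5649)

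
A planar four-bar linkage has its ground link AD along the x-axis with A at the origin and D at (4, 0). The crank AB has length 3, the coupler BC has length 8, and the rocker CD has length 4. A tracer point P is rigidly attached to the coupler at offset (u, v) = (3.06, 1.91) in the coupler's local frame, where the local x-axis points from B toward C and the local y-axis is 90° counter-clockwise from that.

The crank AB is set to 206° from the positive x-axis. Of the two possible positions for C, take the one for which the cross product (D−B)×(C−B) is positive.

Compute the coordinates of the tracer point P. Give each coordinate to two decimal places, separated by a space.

A=(0,0), D=(4.00,0)
B = A + 3.00·(cos206°, sin206°) = (-2.6964, -1.3151)
|BD| = 6.8243
circle(B,8.00) ∩ circle(D,4.00): a=6.9290, h=3.9986
  candidates: C₊=(3.3322,3.9439) cross=27.288; C₋=(4.8733,-3.9035) cross=-27.288
  mode + wants cross > 0 → take C=(3.3322,3.9439) (cross=27.288)
ex = (C−B)/|BC| = (0.7536,0.6574); ey = (-0.6574,0.7536)
P = B + 3.06·ex + 1.91·ey = (-1.6460,2.1358)

-1.65 2.14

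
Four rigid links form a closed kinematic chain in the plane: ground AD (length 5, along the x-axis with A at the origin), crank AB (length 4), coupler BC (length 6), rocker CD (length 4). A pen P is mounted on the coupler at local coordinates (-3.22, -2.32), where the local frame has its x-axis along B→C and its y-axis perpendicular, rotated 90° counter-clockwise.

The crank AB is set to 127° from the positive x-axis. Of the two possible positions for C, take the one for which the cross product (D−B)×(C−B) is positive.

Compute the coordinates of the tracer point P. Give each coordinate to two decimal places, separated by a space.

-5.41 0.59

A=(0,0), D=(5.00,0)
B = A + 4.00·(cos127°, sin127°) = (-2.4073, 3.1945)
|BD| = 8.0668
circle(B,6.00) ∩ circle(D,4.00): a=5.2730, h=2.8627
  candidates: C₊=(3.5683,3.7350) cross=23.093; C₋=(1.3010,-1.5223) cross=-23.093
  mode + wants cross > 0 → take C=(3.5683,3.7350) (cross=23.093)
ex = (C−B)/|BC| = (0.9959,0.0901); ey = (-0.0901,0.9959)
P = B + -3.22·ex + -2.32·ey = (-5.4052,0.5939)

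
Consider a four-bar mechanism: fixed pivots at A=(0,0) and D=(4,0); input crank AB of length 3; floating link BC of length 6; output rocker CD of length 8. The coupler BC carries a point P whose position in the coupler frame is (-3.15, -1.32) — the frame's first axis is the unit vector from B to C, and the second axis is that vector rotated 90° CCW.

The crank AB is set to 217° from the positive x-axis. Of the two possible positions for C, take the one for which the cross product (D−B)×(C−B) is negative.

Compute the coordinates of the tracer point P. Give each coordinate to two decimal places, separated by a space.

A=(0,0), D=(4.00,0)
B = A + 3.00·(cos217°, sin217°) = (-2.3959, -1.8054)
|BD| = 6.6458
circle(B,6.00) ∩ circle(D,8.00): a=1.2163, h=5.8754
  candidates: C₊=(-2.8215,4.1794) cross=39.047; C₋=(0.3708,-7.1295) cross=-39.047
  mode - wants cross < 0 → take C=(0.3708,-7.1295) (cross=-39.047)
ex = (C−B)/|BC| = (0.4611,-0.8873); ey = (0.8873,0.4611)
P = B + -3.15·ex + -1.32·ey = (-5.0197,0.3810)

-5.02 0.38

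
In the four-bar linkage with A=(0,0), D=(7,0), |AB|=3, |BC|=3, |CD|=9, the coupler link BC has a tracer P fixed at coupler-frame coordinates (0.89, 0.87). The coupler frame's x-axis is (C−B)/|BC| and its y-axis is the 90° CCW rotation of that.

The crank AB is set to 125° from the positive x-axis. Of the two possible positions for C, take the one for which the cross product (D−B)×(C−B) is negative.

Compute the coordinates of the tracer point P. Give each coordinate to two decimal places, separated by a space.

A=(0,0), D=(7.00,0)
B = A + 3.00·(cos125°, sin125°) = (-1.7207, 2.4575)
|BD| = 9.0604
circle(B,3.00) ∩ circle(D,9.00): a=0.5568, h=2.9479
  candidates: C₊=(-0.3852,5.1438) cross=26.709; C₋=(-1.9843,-0.5309) cross=-26.709
  mode - wants cross < 0 → take C=(-1.9843,-0.5309) (cross=-26.709)
ex = (C−B)/|BC| = (-0.0879,-0.9961); ey = (0.9961,-0.0879)
P = B + 0.89·ex + 0.87·ey = (-0.9323,1.4945)

-0.93 1.49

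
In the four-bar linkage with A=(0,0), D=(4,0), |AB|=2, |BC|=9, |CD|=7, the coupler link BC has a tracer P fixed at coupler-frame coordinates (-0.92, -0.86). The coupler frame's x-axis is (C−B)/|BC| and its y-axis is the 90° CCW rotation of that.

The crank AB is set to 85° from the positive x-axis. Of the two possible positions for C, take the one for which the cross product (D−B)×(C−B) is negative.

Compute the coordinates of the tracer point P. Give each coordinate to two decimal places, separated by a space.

A=(0,0), D=(4.00,0)
B = A + 2.00·(cos85°, sin85°) = (0.1743, 1.9924)
|BD| = 4.3134
circle(B,9.00) ∩ circle(D,7.00): a=5.8661, h=6.8256
  candidates: C₊=(8.5299,5.3367) cross=29.442; C₋=(2.2243,-6.7710) cross=-29.442
  mode - wants cross < 0 → take C=(2.2243,-6.7710) (cross=-29.442)
ex = (C−B)/|BC| = (0.2278,-0.9737); ey = (0.9737,0.2278)
P = B + -0.92·ex + -0.86·ey = (-0.8726,2.6923)

-0.87 2.69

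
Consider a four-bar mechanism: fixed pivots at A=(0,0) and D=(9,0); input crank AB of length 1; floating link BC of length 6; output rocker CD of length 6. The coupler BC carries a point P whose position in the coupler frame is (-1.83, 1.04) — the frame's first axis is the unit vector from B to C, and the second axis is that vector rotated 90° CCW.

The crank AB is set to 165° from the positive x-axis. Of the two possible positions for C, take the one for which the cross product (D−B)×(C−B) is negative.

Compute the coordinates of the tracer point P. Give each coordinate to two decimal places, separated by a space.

-1.86 2.17

A=(0,0), D=(9.00,0)
B = A + 1.00·(cos165°, sin165°) = (-0.9659, 0.2588)
|BD| = 9.9693
circle(B,6.00) ∩ circle(D,6.00): a=4.9846, h=3.3397
  candidates: C₊=(4.1037,3.4679) cross=33.294; C₋=(3.9303,-3.2091) cross=-33.294
  mode - wants cross < 0 → take C=(3.9303,-3.2091) (cross=-33.294)
ex = (C−B)/|BC| = (0.8160,-0.5780); ey = (0.5780,0.8160)
P = B + -1.83·ex + 1.04·ey = (-1.8582,2.1652)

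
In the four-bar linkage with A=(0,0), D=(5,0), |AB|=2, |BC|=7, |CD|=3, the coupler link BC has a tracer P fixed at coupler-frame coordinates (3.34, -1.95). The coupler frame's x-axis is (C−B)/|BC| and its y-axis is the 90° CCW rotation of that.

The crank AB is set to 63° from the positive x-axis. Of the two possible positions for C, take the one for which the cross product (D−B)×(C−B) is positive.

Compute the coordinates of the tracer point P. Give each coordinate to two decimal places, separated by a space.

3.98 -0.56

A=(0,0), D=(5.00,0)
B = A + 2.00·(cos63°, sin63°) = (0.9080, 1.7820)
|BD| = 4.4632
circle(B,7.00) ∩ circle(D,3.00): a=6.7127, h=1.9849
  candidates: C₊=(7.8549,0.9217) cross=8.859; C₋=(6.2699,-2.7180) cross=-8.859
  mode + wants cross > 0 → take C=(7.8549,0.9217) (cross=8.859)
ex = (C−B)/|BC| = (0.9924,-0.1229); ey = (0.1229,0.9924)
P = B + 3.34·ex + -1.95·ey = (3.9830,-0.5637)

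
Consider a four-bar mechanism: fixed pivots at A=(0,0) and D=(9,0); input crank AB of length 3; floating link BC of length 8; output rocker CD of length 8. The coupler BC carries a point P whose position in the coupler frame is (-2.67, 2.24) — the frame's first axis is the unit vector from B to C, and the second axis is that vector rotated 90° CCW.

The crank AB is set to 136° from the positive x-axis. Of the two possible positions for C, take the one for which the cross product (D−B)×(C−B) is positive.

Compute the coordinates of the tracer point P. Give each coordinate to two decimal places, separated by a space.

-5.63 2.43

A=(0,0), D=(9.00,0)
B = A + 3.00·(cos136°, sin136°) = (-2.1580, 2.0840)
|BD| = 11.3510
circle(B,8.00) ∩ circle(D,8.00): a=5.6755, h=5.6382
  candidates: C₊=(4.4561,6.5843) cross=63.999; C₋=(2.3859,-4.5003) cross=-63.999
  mode + wants cross > 0 → take C=(4.4561,6.5843) (cross=63.999)
ex = (C−B)/|BC| = (0.8268,0.5625); ey = (-0.5625,0.8268)
P = B + -2.67·ex + 2.24·ey = (-5.6256,2.4339)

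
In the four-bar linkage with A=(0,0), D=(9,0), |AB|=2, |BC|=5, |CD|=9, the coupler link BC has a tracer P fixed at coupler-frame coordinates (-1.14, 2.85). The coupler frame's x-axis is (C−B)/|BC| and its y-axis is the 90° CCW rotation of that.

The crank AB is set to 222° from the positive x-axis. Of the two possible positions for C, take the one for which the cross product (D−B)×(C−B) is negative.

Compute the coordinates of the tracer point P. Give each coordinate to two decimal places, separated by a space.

0.01 1.34

A=(0,0), D=(9.00,0)
B = A + 2.00·(cos222°, sin222°) = (-1.4863, -1.3383)
|BD| = 10.5713
circle(B,5.00) ∩ circle(D,9.00): a=2.6370, h=4.2481
  candidates: C₊=(0.5917,3.2095) cross=44.908; C₋=(1.6673,-5.2183) cross=-44.908
  mode - wants cross < 0 → take C=(1.6673,-5.2183) (cross=-44.908)
ex = (C−B)/|BC| = (0.6307,-0.7760); ey = (0.7760,0.6307)
P = B + -1.14·ex + 2.85·ey = (0.0063,1.3439)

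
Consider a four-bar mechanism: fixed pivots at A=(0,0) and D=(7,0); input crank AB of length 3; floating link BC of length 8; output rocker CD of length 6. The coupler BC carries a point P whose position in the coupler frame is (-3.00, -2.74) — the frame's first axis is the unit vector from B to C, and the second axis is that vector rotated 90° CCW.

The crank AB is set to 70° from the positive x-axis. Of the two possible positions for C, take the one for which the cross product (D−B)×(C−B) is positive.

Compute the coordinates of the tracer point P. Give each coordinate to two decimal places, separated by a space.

-0.72 -0.85

A=(0,0), D=(7.00,0)
B = A + 3.00·(cos70°, sin70°) = (1.0261, 2.8191)
|BD| = 6.6057
circle(B,8.00) ∩ circle(D,6.00): a=5.4222, h=5.8821
  candidates: C₊=(8.4400,5.8246) cross=38.856; C₋=(3.4194,-4.8145) cross=-38.856
  mode + wants cross > 0 → take C=(8.4400,5.8246) (cross=38.856)
ex = (C−B)/|BC| = (0.9267,0.3757); ey = (-0.3757,0.9267)
P = B + -3.00·ex + -2.74·ey = (-0.7248,-0.8473)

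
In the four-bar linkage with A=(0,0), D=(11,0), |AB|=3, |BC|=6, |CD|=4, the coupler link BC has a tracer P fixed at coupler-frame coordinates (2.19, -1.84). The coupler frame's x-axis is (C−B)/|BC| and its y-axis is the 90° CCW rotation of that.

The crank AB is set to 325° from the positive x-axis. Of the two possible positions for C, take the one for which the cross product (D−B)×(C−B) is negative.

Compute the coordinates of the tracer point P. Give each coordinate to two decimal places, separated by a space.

4.21 -3.98

A=(0,0), D=(11.00,0)
B = A + 3.00·(cos325°, sin325°) = (2.4575, -1.7207)
|BD| = 8.7141
circle(B,6.00) ∩ circle(D,4.00): a=5.5046, h=2.3873
  candidates: C₊=(7.3823,1.7065) cross=20.803; C₋=(8.3251,-2.9740) cross=-20.803
  mode - wants cross < 0 → take C=(8.3251,-2.9740) (cross=-20.803)
ex = (C−B)/|BC| = (0.9779,-0.2089); ey = (0.2089,0.9779)
P = B + 2.19·ex + -1.84·ey = (4.2148,-3.9776)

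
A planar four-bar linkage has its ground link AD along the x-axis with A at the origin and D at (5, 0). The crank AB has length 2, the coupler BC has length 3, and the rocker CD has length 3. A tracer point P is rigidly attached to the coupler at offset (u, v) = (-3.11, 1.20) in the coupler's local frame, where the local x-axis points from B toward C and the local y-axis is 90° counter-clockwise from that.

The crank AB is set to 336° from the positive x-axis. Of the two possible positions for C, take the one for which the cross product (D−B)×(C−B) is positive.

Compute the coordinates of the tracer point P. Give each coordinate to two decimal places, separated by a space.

A=(0,0), D=(5.00,0)
B = A + 2.00·(cos336°, sin336°) = (1.8271, -0.8135)
|BD| = 3.2755
circle(B,3.00) ∩ circle(D,3.00): a=1.6378, h=2.5135
  candidates: C₊=(2.7893,2.0280) cross=8.233; C₋=(4.0378,-2.8415) cross=-8.233
  mode + wants cross > 0 → take C=(2.7893,2.0280) (cross=8.233)
ex = (C−B)/|BC| = (0.3207,0.9472); ey = (-0.9472,0.3207)
P = B + -3.11·ex + 1.20·ey = (-0.3070,-3.3743)

-0.31 -3.37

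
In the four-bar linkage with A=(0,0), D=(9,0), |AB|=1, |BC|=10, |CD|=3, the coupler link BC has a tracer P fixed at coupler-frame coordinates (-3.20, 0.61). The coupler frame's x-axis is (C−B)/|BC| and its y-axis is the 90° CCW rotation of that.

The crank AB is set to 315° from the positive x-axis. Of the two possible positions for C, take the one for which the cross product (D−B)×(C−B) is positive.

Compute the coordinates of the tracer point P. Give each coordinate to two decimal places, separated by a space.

A=(0,0), D=(9.00,0)
B = A + 1.00·(cos315°, sin315°) = (0.7071, -0.7071)
|BD| = 8.3230
circle(B,10.00) ∩ circle(D,3.00): a=9.6283, h=2.7011
  candidates: C₊=(10.0711,2.8023) cross=22.482; C₋=(10.5301,-2.5805) cross=-22.482
  mode + wants cross > 0 → take C=(10.0711,2.8023) (cross=22.482)
ex = (C−B)/|BC| = (0.9364,0.3509); ey = (-0.3509,0.9364)
P = B + -3.20·ex + 0.61·ey = (-2.5034,-1.2589)

-2.50 -1.26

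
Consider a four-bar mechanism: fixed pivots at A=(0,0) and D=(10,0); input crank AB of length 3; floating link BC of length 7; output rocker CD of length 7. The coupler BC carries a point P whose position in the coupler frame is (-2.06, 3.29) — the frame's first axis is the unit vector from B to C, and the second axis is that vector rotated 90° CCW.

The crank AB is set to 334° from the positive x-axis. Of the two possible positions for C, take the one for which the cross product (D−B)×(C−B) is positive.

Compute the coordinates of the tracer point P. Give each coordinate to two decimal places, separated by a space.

A=(0,0), D=(10.00,0)
B = A + 3.00·(cos334°, sin334°) = (2.6964, -1.3151)
|BD| = 7.4211
circle(B,7.00) ∩ circle(D,7.00): a=3.7105, h=5.9356
  candidates: C₊=(5.2963,5.1841) cross=44.049; C₋=(7.4001,-6.4993) cross=-44.049
  mode + wants cross > 0 → take C=(5.2963,5.1841) (cross=44.049)
ex = (C−B)/|BC| = (0.3714,0.9285); ey = (-0.9285,0.3714)
P = B + -2.06·ex + 3.29·ey = (-1.1234,-2.0058)

-1.12 -2.01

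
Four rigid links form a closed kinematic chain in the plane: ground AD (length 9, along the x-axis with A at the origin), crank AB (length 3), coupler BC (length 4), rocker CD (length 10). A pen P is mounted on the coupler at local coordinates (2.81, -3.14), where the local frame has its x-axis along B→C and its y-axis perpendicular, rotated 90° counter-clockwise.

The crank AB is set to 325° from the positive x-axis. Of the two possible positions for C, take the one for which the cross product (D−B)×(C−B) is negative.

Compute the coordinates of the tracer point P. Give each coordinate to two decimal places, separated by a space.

A=(0,0), D=(9.00,0)
B = A + 3.00·(cos325°, sin325°) = (2.4575, -1.7207)
|BD| = 6.7650
circle(B,4.00) ∩ circle(D,10.00): a=-2.8259, h=2.8310
  candidates: C₊=(-0.9955,0.2984) cross=19.152; C₋=(0.4446,-5.1774) cross=-19.152
  mode - wants cross < 0 → take C=(0.4446,-5.1774) (cross=-19.152)
ex = (C−B)/|BC| = (-0.5032,-0.8642); ey = (0.8642,-0.5032)
P = B + 2.81·ex + -3.14·ey = (-1.6700,-2.5689)

-1.67 -2.57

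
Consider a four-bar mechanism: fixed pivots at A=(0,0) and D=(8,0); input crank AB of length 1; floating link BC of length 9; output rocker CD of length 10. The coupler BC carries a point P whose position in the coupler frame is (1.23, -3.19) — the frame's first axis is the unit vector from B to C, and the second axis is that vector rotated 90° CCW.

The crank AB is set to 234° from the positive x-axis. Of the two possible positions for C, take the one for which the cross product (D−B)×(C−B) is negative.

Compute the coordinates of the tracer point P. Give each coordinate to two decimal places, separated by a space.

-2.90 -3.32

A=(0,0), D=(8.00,0)
B = A + 1.00·(cos234°, sin234°) = (-0.5878, -0.8090)
|BD| = 8.6258
circle(B,9.00) ∩ circle(D,10.00): a=3.2116, h=8.4075
  candidates: C₊=(1.8211,7.8626) cross=72.521; C₋=(3.3982,-8.8782) cross=-72.521
  mode - wants cross < 0 → take C=(3.3982,-8.8782) (cross=-72.521)
ex = (C−B)/|BC| = (0.4429,-0.8966); ey = (0.8966,0.4429)
P = B + 1.23·ex + -3.19·ey = (-2.9031,-3.3246)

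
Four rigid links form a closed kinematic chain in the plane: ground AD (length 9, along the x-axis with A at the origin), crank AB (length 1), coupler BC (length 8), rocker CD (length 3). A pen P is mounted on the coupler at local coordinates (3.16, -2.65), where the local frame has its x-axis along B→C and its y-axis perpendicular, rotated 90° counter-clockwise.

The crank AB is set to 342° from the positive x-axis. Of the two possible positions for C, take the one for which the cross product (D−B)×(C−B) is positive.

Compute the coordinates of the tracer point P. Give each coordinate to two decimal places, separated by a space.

A=(0,0), D=(9.00,0)
B = A + 1.00·(cos342°, sin342°) = (0.9511, -0.3090)
|BD| = 8.0549
circle(B,8.00) ∩ circle(D,3.00): a=7.4415, h=2.9366
  candidates: C₊=(8.2744,2.9109) cross=23.654; C₋=(8.4998,-2.9580) cross=-23.654
  mode + wants cross > 0 → take C=(8.2744,2.9109) (cross=23.654)
ex = (C−B)/|BC| = (0.9154,0.4025); ey = (-0.4025,0.9154)
P = B + 3.16·ex + -2.65·ey = (4.9104,-1.4630)

4.91 -1.46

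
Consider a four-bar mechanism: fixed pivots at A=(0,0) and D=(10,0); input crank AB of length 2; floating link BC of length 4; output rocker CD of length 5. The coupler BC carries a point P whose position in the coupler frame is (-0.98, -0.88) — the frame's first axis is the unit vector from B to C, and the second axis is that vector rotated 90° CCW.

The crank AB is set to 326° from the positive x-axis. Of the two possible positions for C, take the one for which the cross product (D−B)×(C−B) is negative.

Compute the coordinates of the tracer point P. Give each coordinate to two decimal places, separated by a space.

0.48 -1.70

A=(0,0), D=(10.00,0)
B = A + 2.00·(cos326°, sin326°) = (1.6581, -1.1184)
|BD| = 8.4166
circle(B,4.00) ∩ circle(D,5.00): a=3.6736, h=1.5826
  candidates: C₊=(5.0888,0.9383) cross=13.320; C₋=(5.5094,-2.1988) cross=-13.320
  mode - wants cross < 0 → take C=(5.5094,-2.1988) (cross=-13.320)
ex = (C−B)/|BC| = (0.9628,-0.2701); ey = (0.2701,0.9628)
P = B + -0.98·ex + -0.88·ey = (0.4768,-1.7010)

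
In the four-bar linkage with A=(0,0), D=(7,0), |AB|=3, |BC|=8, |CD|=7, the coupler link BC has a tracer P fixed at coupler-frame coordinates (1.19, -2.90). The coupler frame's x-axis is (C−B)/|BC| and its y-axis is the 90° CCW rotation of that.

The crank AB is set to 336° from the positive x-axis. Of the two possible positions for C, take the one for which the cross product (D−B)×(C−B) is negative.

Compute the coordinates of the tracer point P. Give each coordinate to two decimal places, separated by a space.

A=(0,0), D=(7.00,0)
B = A + 3.00·(cos336°, sin336°) = (2.7406, -1.2202)
|BD| = 4.4307
circle(B,8.00) ∩ circle(D,7.00): a=3.9081, h=6.9805
  candidates: C₊=(4.5752,6.5666) cross=30.928; C₋=(8.4200,-6.8545) cross=-30.928
  mode - wants cross < 0 → take C=(8.4200,-6.8545) (cross=-30.928)
ex = (C−B)/|BC| = (0.7099,-0.7043); ey = (0.7043,0.7099)
P = B + 1.19·ex + -2.90·ey = (1.5430,-4.1171)

1.54 -4.12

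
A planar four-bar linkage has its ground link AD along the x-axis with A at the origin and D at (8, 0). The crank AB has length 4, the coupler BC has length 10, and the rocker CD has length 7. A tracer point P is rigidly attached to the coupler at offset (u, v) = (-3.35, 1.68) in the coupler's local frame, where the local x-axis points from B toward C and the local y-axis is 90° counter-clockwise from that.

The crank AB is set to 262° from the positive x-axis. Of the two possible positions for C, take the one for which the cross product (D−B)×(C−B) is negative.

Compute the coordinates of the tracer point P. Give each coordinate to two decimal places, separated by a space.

A=(0,0), D=(8.00,0)
B = A + 4.00·(cos262°, sin262°) = (-0.5567, -3.9611)
|BD| = 9.4291
circle(B,10.00) ∩ circle(D,7.00): a=7.4189, h=6.7052
  candidates: C₊=(3.3591,5.2404) cross=63.223; C₋=(8.9926,-6.9293) cross=-63.223
  mode - wants cross < 0 → take C=(8.9926,-6.9293) (cross=-63.223)
ex = (C−B)/|BC| = (0.9549,-0.2968); ey = (0.2968,0.9549)
P = B + -3.35·ex + 1.68·ey = (-3.2571,-1.3624)

-3.26 -1.36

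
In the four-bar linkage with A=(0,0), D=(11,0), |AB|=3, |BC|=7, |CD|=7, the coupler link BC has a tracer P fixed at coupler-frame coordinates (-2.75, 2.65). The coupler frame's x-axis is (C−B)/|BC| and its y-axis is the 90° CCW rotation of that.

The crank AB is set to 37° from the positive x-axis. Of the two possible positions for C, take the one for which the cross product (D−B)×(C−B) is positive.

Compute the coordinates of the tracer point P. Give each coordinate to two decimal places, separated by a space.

-1.41 2.12

A=(0,0), D=(11.00,0)
B = A + 3.00·(cos37°, sin37°) = (2.3959, 1.8054)
|BD| = 8.7915
circle(B,7.00) ∩ circle(D,7.00): a=4.3957, h=5.4477
  candidates: C₊=(7.8167,6.2343) cross=47.893; C₋=(5.5792,-4.4289) cross=-47.893
  mode + wants cross > 0 → take C=(7.8167,6.2343) (cross=47.893)
ex = (C−B)/|BC| = (0.7744,0.6327); ey = (-0.6327,0.7744)
P = B + -2.75·ex + 2.65·ey = (-1.4103,2.1177)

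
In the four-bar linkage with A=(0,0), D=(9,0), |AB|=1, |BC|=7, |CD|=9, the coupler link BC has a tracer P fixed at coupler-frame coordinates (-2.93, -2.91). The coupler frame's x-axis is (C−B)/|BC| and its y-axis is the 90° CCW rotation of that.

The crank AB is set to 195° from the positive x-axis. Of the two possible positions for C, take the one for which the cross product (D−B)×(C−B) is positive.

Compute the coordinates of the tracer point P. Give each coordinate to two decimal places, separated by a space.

A=(0,0), D=(9.00,0)
B = A + 1.00·(cos195°, sin195°) = (-0.9659, -0.2588)
|BD| = 9.9693
circle(B,7.00) ∩ circle(D,9.00): a=3.3797, h=6.1301
  candidates: C₊=(2.2535,5.9569) cross=61.112; C₋=(2.5718,-6.2991) cross=-61.112
  mode + wants cross > 0 → take C=(2.2535,5.9569) (cross=61.112)
ex = (C−B)/|BC| = (0.4599,0.8880); ey = (-0.8880,0.4599)
P = B + -2.93·ex + -2.91·ey = (0.2705,-4.1989)

0.27 -4.20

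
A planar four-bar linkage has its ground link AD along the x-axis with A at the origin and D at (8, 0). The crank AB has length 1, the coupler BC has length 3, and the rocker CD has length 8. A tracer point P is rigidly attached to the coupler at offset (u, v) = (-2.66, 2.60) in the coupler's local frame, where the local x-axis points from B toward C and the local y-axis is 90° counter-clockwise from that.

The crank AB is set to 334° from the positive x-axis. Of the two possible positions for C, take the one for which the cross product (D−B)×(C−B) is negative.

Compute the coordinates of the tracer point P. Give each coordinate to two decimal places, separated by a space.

3.61 2.11

A=(0,0), D=(8.00,0)
B = A + 1.00·(cos334°, sin334°) = (0.8988, -0.4384)
|BD| = 7.1147
circle(B,3.00) ∩ circle(D,8.00): a=-0.3079, h=2.9842
  candidates: C₊=(0.4076,2.5212) cross=21.231; C₋=(0.7754,-3.4358) cross=-21.231
  mode - wants cross < 0 → take C=(0.7754,-3.4358) (cross=-21.231)
ex = (C−B)/|BC| = (-0.0411,-0.9992); ey = (0.9992,-0.0411)
P = B + -2.66·ex + 2.60·ey = (3.6060,2.1124)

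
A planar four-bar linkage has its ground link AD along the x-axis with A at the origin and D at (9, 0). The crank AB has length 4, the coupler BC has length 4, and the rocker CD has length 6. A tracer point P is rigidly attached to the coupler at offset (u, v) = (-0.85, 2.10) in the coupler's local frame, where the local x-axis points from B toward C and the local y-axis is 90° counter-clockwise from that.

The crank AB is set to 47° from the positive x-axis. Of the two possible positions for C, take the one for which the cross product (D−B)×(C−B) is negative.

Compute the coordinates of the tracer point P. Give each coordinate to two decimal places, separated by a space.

A=(0,0), D=(9.00,0)
B = A + 4.00·(cos47°, sin47°) = (2.7280, 2.9254)
|BD| = 6.9207
circle(B,4.00) ∩ circle(D,6.00): a=2.0154, h=3.4552
  candidates: C₊=(6.0150,5.2048) cross=23.912; C₋=(3.0940,-1.0578) cross=-23.912
  mode - wants cross < 0 → take C=(3.0940,-1.0578) (cross=-23.912)
ex = (C−B)/|BC| = (0.0915,-0.9958); ey = (0.9958,0.0915)
P = B + -0.85·ex + 2.10·ey = (4.7414,3.9640)

4.74 3.96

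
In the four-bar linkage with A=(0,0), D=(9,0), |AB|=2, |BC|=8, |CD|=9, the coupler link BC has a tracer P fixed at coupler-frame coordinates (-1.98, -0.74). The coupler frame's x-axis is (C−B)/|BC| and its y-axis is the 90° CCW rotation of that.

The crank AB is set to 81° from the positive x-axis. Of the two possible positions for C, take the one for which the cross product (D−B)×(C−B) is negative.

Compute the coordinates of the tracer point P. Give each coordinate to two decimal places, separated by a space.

A=(0,0), D=(9.00,0)
B = A + 2.00·(cos81°, sin81°) = (0.3129, 1.9754)
|BD| = 8.9089
circle(B,8.00) ∩ circle(D,9.00): a=3.5003, h=7.1936
  candidates: C₊=(5.3211,8.2138) cross=64.087; C₋=(2.1310,-5.8153) cross=-64.087
  mode - wants cross < 0 → take C=(2.1310,-5.8153) (cross=-64.087)
ex = (C−B)/|BC| = (0.2273,-0.9738); ey = (0.9738,0.2273)
P = B + -1.98·ex + -0.74·ey = (-0.8578,3.7354)

-0.86 3.74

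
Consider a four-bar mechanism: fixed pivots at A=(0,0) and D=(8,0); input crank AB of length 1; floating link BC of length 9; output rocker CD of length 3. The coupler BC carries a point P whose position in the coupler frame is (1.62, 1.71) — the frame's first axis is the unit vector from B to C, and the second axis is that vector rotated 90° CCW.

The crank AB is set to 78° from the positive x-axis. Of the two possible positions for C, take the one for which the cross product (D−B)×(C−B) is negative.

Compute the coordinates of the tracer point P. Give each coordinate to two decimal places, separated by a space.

A=(0,0), D=(8.00,0)
B = A + 1.00·(cos78°, sin78°) = (0.2079, 0.9781)
|BD| = 7.8532
circle(B,9.00) ∩ circle(D,3.00): a=8.5107, h=2.9271
  candidates: C₊=(9.0169,2.8224) cross=22.987; C₋=(8.2878,-2.9862) cross=-22.987
  mode - wants cross < 0 → take C=(8.2878,-2.9862) (cross=-22.987)
ex = (C−B)/|BC| = (0.8978,-0.4405); ey = (0.4405,0.8978)
P = B + 1.62·ex + 1.71·ey = (2.4155,1.7997)

2.42 1.80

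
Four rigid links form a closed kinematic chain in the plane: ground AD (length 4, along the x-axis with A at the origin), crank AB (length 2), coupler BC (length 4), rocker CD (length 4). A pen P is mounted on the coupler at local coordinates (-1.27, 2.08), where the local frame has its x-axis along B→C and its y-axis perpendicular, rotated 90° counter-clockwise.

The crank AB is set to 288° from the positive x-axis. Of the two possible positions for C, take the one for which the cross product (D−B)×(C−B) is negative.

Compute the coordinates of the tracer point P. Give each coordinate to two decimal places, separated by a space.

0.63 0.53

A=(0,0), D=(4.00,0)
B = A + 2.00·(cos288°, sin288°) = (0.6180, -1.9021)
|BD| = 3.8802
circle(B,4.00) ∩ circle(D,4.00): a=1.9401, h=3.4980
  candidates: C₊=(0.5942,2.0978) cross=13.573; C₋=(4.0238,-3.9999) cross=-13.573
  mode - wants cross < 0 → take C=(4.0238,-3.9999) (cross=-13.573)
ex = (C−B)/|BC| = (0.8514,-0.5245); ey = (0.5245,0.8514)
P = B + -1.27·ex + 2.08·ey = (0.6276,0.5349)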